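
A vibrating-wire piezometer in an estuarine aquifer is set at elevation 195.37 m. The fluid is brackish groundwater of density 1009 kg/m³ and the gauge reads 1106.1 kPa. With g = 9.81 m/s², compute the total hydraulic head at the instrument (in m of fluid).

ψ = P/(ρg) = 1106.1×1000 / (1009 × 9.81) = 111.75 m.
h = z + ψ = 195.37 + 111.75 = 307.12 m.

h ≈ 307.12 m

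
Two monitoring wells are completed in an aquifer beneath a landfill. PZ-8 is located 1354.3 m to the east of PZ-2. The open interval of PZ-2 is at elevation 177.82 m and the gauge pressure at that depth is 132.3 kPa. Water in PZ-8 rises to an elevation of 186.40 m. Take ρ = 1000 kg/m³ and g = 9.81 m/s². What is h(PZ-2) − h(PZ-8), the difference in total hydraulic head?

Pressure head at PZ-2: ψ = P/(ρg) = 132.3×1000 / (1000 × 9.81) = 13.49 m.
Total head at PZ-2: h = z + ψ = 177.82 + 13.49 = 191.31 m.
Total head at PZ-8: h = 186.40 m (water level in the piezometer is the total head).
Head difference: h(PZ-2) − h(PZ-8) = 191.31 − 186.40 = 4.91 m.

Δh ≈ 4.91 m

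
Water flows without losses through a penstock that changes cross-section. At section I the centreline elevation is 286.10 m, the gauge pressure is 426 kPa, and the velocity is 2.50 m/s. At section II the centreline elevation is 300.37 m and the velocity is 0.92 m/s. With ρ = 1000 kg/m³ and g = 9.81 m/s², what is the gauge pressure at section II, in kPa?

P₂ ≈ 289 kPa

Pressure head at I: ψ₁ = P₁/(ρg) = 426×1000 / (1000 × 9.81) = 43.43 m.
Velocity heads: v₁²/2g = 2.50²/19.62 = 0.319 m; v₂²/2g = 0.92²/19.62 = 0.043 m.
Total head H = z₁ + ψ₁ + v₁²/2g = 286.10 + 43.43 + 0.319 = 329.85 m.
ψ₂ = H − z₂ − v₂²/2g = 329.85 − 300.37 − 0.043 = 29.44 m.
P₂ = ρgψ₂ = 1000 × 9.81 × 29.44 ≈ 289 kPa.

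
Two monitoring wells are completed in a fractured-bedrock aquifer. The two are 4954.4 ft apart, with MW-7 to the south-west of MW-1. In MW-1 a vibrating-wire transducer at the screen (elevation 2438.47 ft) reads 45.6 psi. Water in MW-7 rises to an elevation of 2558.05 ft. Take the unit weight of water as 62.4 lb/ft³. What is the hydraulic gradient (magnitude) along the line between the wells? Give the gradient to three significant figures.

i ≈ 0.00290

Pressure head at MW-1: ψ = 144·P/γ = 144 × 45.6 / 62.4 = 105.23 ft.
Total head at MW-1: h = z + ψ = 2438.47 + 105.23 = 2543.70 ft.
Total head at MW-7: h = 2558.05 ft (water level in the piezometer is the total head).
Head difference: h(MW-1) − h(MW-7) = 2543.70 − 2558.05 = -14.35 ft.
Hydraulic gradient: i = |Δh| / L = 14.35 / 4954.4 = 0.00290.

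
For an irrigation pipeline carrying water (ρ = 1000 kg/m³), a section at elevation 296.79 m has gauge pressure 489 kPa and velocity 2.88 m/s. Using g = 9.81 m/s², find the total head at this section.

Pressure head ψ = P/(ρg) = 489×1000 / (1000 × 9.81) = 49.85 m.
Velocity head = v²/(2g) = 2.88² / (2 × 9.81) = 0.423 m.
h = z + ψ + v²/(2g) = 296.79 + 49.85 + 0.423 = 347.06 m.

h ≈ 347.06 m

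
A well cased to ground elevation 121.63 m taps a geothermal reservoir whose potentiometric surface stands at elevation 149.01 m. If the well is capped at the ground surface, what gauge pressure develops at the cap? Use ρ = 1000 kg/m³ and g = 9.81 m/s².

P ≈ 269 kPa

Head above the cap: Δh = 149.01 − 121.63 = 27.38 m.
P = ρgΔh = 1000 × 9.81 × 27.38 = 268598 Pa ≈ 269 kPa.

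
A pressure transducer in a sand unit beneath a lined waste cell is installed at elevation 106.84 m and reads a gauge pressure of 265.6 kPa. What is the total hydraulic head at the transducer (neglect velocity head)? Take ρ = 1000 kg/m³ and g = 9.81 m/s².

h ≈ 133.91 m

ψ = P/(ρg) = 265.6×1000 / (1000 × 9.81) = 27.07 m.
h = z + ψ = 106.84 + 27.07 = 133.91 m.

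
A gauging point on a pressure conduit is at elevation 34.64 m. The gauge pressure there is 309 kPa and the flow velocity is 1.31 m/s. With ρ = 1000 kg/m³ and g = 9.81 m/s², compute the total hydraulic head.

Pressure head ψ = P/(ρg) = 309×1000 / (1000 × 9.81) = 31.50 m.
Velocity head = v²/(2g) = 1.31² / (2 × 9.81) = 0.087 m.
h = z + ψ + v²/(2g) = 34.64 + 31.50 + 0.087 = 66.23 m.

h ≈ 66.23 m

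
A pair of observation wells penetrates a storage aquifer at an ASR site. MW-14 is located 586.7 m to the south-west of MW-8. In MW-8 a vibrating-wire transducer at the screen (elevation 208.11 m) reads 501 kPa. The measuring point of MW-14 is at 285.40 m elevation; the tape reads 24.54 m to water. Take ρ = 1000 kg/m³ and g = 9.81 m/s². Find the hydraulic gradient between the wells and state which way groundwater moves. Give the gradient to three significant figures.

i ≈ 0.00286; groundwater flows toward the north-east

Pressure head at MW-8: ψ = P/(ρg) = 501×1000 / (1000 × 9.81) = 51.07 m.
Total head at MW-8: h = z + ψ = 208.11 + 51.07 = 259.18 m.
Total head at MW-14: h = 285.40 − 24.54 = 260.86 m.
Head difference: h(MW-8) − h(MW-14) = 259.18 − 260.86 = -1.68 m.
Hydraulic gradient: i = |Δh| / L = 1.68 / 586.7 = 0.00286.
Flow is from higher to lower head: from MW-14 toward MW-8, i.e. toward the north-east.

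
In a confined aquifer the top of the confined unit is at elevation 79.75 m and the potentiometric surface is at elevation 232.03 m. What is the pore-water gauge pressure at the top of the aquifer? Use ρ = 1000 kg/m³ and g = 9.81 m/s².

P ≈ 1490 kPa

Pressure head at the aquifer top: ψ = h − z = 232.03 − 79.75 = 152.28 m.
P = ρgψ = 1000 × 9.81 × 152.28 = 1493867 Pa ≈ 1490 kPa.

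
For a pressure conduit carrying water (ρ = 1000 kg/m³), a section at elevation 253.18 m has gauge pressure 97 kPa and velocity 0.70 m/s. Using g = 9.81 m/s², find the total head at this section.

Pressure head ψ = P/(ρg) = 97×1000 / (1000 × 9.81) = 9.89 m.
Velocity head = v²/(2g) = 0.70² / (2 × 9.81) = 0.025 m.
h = z + ψ + v²/(2g) = 253.18 + 9.89 + 0.025 = 263.09 m.

h ≈ 263.09 m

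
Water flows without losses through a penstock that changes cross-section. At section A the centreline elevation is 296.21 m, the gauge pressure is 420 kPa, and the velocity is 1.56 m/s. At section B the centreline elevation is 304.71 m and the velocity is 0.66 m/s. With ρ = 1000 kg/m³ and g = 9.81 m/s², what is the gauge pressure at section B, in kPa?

P₂ ≈ 338 kPa

Pressure head at A: ψ₁ = P₁/(ρg) = 420×1000 / (1000 × 9.81) = 42.81 m.
Velocity heads: v₁²/2g = 1.56²/19.62 = 0.124 m; v₂²/2g = 0.66²/19.62 = 0.022 m.
Total head H = z₁ + ψ₁ + v₁²/2g = 296.21 + 42.81 + 0.124 = 339.14 m.
ψ₂ = H − z₂ − v₂²/2g = 339.14 − 304.71 − 0.022 = 34.41 m.
P₂ = ρgψ₂ = 1000 × 9.81 × 34.41 ≈ 338 kPa.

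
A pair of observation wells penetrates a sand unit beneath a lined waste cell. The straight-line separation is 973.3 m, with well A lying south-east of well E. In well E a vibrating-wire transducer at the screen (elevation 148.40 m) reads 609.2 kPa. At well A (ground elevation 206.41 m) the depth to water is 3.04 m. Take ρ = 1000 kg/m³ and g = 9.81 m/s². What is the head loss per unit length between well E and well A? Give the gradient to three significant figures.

i ≈ 0.00733 m/m

Pressure head at well E: ψ = P/(ρg) = 609.2×1000 / (1000 × 9.81) = 62.10 m.
Total head at well E: h = z + ψ = 148.40 + 62.10 = 210.50 m.
Total head at well A: h = 206.41 − 3.04 = 203.37 m.
Head difference: h(well E) − h(well A) = 210.50 − 203.37 = 7.13 m.
Hydraulic gradient: i = |Δh| / L = 7.13 / 973.3 = 0.00733.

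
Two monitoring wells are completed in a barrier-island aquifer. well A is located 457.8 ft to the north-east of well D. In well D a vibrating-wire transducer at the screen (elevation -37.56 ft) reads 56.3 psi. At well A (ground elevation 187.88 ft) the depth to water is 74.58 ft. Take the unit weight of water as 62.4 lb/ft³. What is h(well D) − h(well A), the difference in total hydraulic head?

Pressure head at well D: ψ = 144·P/γ = 144 × 56.3 / 62.4 = 129.92 ft.
Total head at well D: h = z + ψ = -37.56 + 129.92 = 92.36 ft.
Total head at well A: h = 187.88 − 74.58 = 113.30 ft.
Head difference: h(well D) − h(well A) = 92.36 − 113.30 = -20.94 ft.

Δh ≈ -20.94 ft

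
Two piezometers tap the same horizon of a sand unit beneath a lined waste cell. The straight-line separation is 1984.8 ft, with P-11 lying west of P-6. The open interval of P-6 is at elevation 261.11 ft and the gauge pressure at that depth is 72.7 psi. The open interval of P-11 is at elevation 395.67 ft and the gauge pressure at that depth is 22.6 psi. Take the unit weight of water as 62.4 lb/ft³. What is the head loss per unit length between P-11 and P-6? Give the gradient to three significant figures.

Pressure head at P-6: ψ = 144·P/γ = 144 × 72.7 / 62.4 = 167.77 ft.
Total head at P-6: h = z + ψ = 261.11 + 167.77 = 428.88 ft.
Pressure head at P-11: ψ = 144·P/γ = 144 × 22.6 / 62.4 = 52.15 ft.
Total head at P-11: h = z + ψ = 395.67 + 52.15 = 447.82 ft.
Head difference: h(P-6) − h(P-11) = 428.88 − 447.82 = -18.94 ft.
Hydraulic gradient: i = |Δh| / L = 18.94 / 1984.8 = 0.00954.

i ≈ 0.00954 ft/ft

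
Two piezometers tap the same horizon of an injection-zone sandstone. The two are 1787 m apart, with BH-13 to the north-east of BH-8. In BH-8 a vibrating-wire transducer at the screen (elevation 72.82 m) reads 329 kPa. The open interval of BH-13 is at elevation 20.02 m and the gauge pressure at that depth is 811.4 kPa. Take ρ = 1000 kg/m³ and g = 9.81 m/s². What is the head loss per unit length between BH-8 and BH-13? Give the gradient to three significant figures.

Pressure head at BH-8: ψ = P/(ρg) = 329×1000 / (1000 × 9.81) = 33.54 m.
Total head at BH-8: h = z + ψ = 72.82 + 33.54 = 106.36 m.
Pressure head at BH-13: ψ = P/(ρg) = 811.4×1000 / (1000 × 9.81) = 82.71 m.
Total head at BH-13: h = z + ψ = 20.02 + 82.71 = 102.73 m.
Head difference: h(BH-8) − h(BH-13) = 106.36 − 102.73 = 3.63 m.
Hydraulic gradient: i = |Δh| / L = 3.63 / 1787 = 0.00203.

i ≈ 0.00203 m/m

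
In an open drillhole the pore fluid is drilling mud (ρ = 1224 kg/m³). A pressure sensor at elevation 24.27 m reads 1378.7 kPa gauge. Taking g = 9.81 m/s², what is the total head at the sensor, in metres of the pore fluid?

h ≈ 139.09 m

ψ = P/(ρg) = 1378.7×1000 / (1224 × 9.81) = 114.82 m.
h = z + ψ = 24.27 + 114.82 = 139.09 m.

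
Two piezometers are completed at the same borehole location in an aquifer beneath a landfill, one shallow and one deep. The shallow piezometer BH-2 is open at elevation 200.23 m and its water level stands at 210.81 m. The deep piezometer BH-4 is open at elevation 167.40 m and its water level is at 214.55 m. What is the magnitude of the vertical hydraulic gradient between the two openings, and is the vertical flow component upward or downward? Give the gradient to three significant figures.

|i_v| ≈ 0.114; vertical flow is upward

Total head at BH-2: h = 210.81 m (water level in the standpipe).
Total head at BH-4: h = 214.55 m.
Δh = h(BH-2) − h(BH-4) = 210.81 − 214.55 = -3.74 m.
Vertical separation Δz = 200.23 − 167.40 = 32.83 m.
|i_v| = |Δh| / Δz = 3.74 / 32.83 = 0.114.
Head is higher in the deep piezometer, so vertical flow is upward (discharge condition).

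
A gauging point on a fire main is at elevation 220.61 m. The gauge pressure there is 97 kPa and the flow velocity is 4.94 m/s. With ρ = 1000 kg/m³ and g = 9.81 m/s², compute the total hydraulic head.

Pressure head ψ = P/(ρg) = 97×1000 / (1000 × 9.81) = 9.89 m.
Velocity head = v²/(2g) = 4.94² / (2 × 9.81) = 1.244 m.
h = z + ψ + v²/(2g) = 220.61 + 9.89 + 1.244 = 231.74 m.

h ≈ 231.74 m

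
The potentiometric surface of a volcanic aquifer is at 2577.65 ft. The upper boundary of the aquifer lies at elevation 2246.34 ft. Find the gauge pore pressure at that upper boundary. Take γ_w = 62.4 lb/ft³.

P ≈ 144 psi

Pressure head at the aquifer top: ψ = h − z = 2577.65 − 2246.34 = 331.31 ft.
P = γψ/144 = 62.4 × 331.31 / 144 = 144 psi.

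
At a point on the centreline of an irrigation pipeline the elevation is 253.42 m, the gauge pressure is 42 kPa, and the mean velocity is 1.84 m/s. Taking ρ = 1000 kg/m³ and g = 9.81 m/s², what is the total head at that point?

Pressure head ψ = P/(ρg) = 42×1000 / (1000 × 9.81) = 4.28 m.
Velocity head = v²/(2g) = 1.84² / (2 × 9.81) = 0.173 m.
h = z + ψ + v²/(2g) = 253.42 + 4.28 + 0.173 = 257.87 m.

h ≈ 257.87 m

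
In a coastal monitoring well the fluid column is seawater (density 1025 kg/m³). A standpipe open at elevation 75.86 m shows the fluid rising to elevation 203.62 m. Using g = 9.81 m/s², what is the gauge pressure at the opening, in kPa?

Pressure head ψ = h − z = 203.62 − 75.86 = 127.76 m.
P = ρgψ = 1025 × 9.81 × 127.76 = 1284659 Pa ≈ 1280 kPa.

P ≈ 1280 kPa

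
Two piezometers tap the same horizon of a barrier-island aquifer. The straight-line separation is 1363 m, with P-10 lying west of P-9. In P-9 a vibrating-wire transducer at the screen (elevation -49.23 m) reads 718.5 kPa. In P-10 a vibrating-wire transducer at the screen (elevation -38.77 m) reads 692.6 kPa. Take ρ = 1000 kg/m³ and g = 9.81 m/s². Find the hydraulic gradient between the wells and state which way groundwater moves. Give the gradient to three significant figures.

i ≈ 0.00574; groundwater flows toward the east

Pressure head at P-9: ψ = P/(ρg) = 718.5×1000 / (1000 × 9.81) = 73.24 m.
Total head at P-9: h = z + ψ = -49.23 + 73.24 = 24.01 m.
Pressure head at P-10: ψ = P/(ρg) = 692.6×1000 / (1000 × 9.81) = 70.60 m.
Total head at P-10: h = z + ψ = -38.77 + 70.60 = 31.83 m.
Head difference: h(P-9) − h(P-10) = 24.01 − 31.83 = -7.82 m.
Hydraulic gradient: i = |Δh| / L = 7.82 / 1363 = 0.00574.
Flow is from higher to lower head: from P-10 toward P-9, i.e. toward the east.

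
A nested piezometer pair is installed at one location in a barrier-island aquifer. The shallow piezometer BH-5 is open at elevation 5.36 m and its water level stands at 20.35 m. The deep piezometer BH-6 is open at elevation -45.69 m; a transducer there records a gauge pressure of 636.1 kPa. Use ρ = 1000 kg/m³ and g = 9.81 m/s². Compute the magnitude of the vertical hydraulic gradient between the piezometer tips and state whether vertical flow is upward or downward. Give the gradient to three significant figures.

Total head at BH-5: h = 20.35 m (water level in the standpipe).
Pressure head at BH-6: ψ = P/(ρg) = 636.1×1000 / (1000 × 9.81) = 64.84 m.
Total head at BH-6: h = z + ψ = -45.69 + 64.84 = 19.15 m.
Δh = h(BH-5) − h(BH-6) = 20.35 − 19.15 = 1.20 m.
Vertical separation Δz = 5.36 − (-45.69) = 51.05 m.
|i_v| = |Δh| / Δz = 1.20 / 51.05 = 0.0235.
Head is higher in the shallow piezometer, so vertical flow is downward (recharge condition).

|i_v| ≈ 0.0235; vertical flow is downward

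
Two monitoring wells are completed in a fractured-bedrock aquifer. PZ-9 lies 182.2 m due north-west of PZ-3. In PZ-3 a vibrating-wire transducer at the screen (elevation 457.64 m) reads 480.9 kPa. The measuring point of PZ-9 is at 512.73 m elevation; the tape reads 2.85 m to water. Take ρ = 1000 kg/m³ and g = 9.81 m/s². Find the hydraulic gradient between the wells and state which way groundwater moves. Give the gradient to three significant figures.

i ≈ 0.0177; groundwater flows toward the south-east

Pressure head at PZ-3: ψ = P/(ρg) = 480.9×1000 / (1000 × 9.81) = 49.02 m.
Total head at PZ-3: h = z + ψ = 457.64 + 49.02 = 506.66 m.
Total head at PZ-9: h = 512.73 − 2.85 = 509.88 m.
Head difference: h(PZ-3) − h(PZ-9) = 506.66 − 509.88 = -3.22 m.
Hydraulic gradient: i = |Δh| / L = 3.22 / 182.2 = 0.0177.
Flow is from higher to lower head: from PZ-9 toward PZ-3, i.e. toward the south-east.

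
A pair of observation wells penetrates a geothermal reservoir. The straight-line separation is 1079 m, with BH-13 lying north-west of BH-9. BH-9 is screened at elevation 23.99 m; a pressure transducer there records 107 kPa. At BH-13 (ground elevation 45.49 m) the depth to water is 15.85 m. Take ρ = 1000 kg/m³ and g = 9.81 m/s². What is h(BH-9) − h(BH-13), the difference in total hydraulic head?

Pressure head at BH-9: ψ = P/(ρg) = 107×1000 / (1000 × 9.81) = 10.91 m.
Total head at BH-9: h = z + ψ = 23.99 + 10.91 = 34.90 m.
Total head at BH-13: h = 45.49 − 15.85 = 29.64 m.
Head difference: h(BH-9) − h(BH-13) = 34.90 − 29.64 = 5.26 m.

Δh ≈ 5.26 m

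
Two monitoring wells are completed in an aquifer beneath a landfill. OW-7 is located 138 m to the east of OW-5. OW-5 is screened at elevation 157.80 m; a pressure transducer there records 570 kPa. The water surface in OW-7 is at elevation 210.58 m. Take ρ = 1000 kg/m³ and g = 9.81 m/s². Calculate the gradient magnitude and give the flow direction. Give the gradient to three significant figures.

Pressure head at OW-5: ψ = P/(ρg) = 570×1000 / (1000 × 9.81) = 58.10 m.
Total head at OW-5: h = z + ψ = 157.80 + 58.10 = 215.90 m.
Total head at OW-7: h = 210.58 m (water level in the piezometer is the total head).
Head difference: h(OW-5) − h(OW-7) = 215.90 − 210.58 = 5.32 m.
Hydraulic gradient: i = |Δh| / L = 5.32 / 138 = 0.0386.
Flow is from higher to lower head: from OW-5 toward OW-7, i.e. toward the east.

i ≈ 0.0386; groundwater flows toward the east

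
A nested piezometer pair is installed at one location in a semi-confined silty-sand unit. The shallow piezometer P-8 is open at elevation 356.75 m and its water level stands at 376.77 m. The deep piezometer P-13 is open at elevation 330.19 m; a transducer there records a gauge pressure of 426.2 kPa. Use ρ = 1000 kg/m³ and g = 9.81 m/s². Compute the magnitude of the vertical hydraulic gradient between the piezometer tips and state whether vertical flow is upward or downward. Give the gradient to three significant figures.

|i_v| ≈ 0.118; vertical flow is downward

Total head at P-8: h = 376.77 m (water level in the standpipe).
Pressure head at P-13: ψ = P/(ρg) = 426.2×1000 / (1000 × 9.81) = 43.45 m.
Total head at P-13: h = z + ψ = 330.19 + 43.45 = 373.64 m.
Δh = h(P-8) − h(P-13) = 376.77 − 373.64 = 3.13 m.
Vertical separation Δz = 356.75 − 330.19 = 26.56 m.
|i_v| = |Δh| / Δz = 3.13 / 26.56 = 0.118.
Head is higher in the shallow piezometer, so vertical flow is downward (recharge condition).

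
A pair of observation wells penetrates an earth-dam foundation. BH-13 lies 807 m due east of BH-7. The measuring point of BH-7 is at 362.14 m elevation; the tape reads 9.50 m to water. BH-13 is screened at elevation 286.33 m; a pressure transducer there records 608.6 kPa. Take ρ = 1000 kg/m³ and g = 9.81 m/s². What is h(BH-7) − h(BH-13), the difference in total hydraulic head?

Total head at BH-7: h = 362.14 − 9.50 = 352.64 m.
Pressure head at BH-13: ψ = P/(ρg) = 608.6×1000 / (1000 × 9.81) = 62.04 m.
Total head at BH-13: h = z + ψ = 286.33 + 62.04 = 348.37 m.
Head difference: h(BH-7) − h(BH-13) = 352.64 − 348.37 = 4.27 m.

Δh ≈ 4.27 m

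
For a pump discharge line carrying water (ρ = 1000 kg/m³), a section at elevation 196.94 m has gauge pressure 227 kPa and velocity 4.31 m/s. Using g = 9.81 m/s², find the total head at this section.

Pressure head ψ = P/(ρg) = 227×1000 / (1000 × 9.81) = 23.14 m.
Velocity head = v²/(2g) = 4.31² / (2 × 9.81) = 0.947 m.
h = z + ψ + v²/(2g) = 196.94 + 23.14 + 0.947 = 221.03 m.

h ≈ 221.03 m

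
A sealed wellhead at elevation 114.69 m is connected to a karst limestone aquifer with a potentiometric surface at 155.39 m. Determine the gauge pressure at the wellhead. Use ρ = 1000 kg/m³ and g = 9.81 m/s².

Head above the cap: Δh = 155.39 − 114.69 = 40.70 m.
P = ρgΔh = 1000 × 9.81 × 40.70 = 399267 Pa ≈ 399 kPa.

P ≈ 399 kPa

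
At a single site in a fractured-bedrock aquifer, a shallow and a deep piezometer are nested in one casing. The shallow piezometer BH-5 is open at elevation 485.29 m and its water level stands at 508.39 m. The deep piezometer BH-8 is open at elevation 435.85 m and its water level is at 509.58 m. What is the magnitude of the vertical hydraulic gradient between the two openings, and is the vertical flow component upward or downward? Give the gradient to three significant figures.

Total head at BH-5: h = 508.39 m (water level in the standpipe).
Total head at BH-8: h = 509.58 m.
Δh = h(BH-5) − h(BH-8) = 508.39 − 509.58 = -1.19 m.
Vertical separation Δz = 485.29 − 435.85 = 49.44 m.
|i_v| = |Δh| / Δz = 1.19 / 49.44 = 0.0241.
Head is higher in the deep piezometer, so vertical flow is upward (discharge condition).

|i_v| ≈ 0.0241; vertical flow is upward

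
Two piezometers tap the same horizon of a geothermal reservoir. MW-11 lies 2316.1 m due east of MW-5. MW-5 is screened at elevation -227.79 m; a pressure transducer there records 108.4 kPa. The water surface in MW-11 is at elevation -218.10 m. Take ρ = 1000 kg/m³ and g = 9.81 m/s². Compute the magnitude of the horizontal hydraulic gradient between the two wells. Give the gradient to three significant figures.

i ≈ 0.000587

Pressure head at MW-5: ψ = P/(ρg) = 108.4×1000 / (1000 × 9.81) = 11.05 m.
Total head at MW-5: h = z + ψ = -227.79 + 11.05 = -216.74 m.
Total head at MW-11: h = -218.10 m (water level in the piezometer is the total head).
Head difference: h(MW-5) − h(MW-11) = -216.74 − (-218.10) = 1.36 m.
Hydraulic gradient: i = |Δh| / L = 1.36 / 2316.1 = 0.000587.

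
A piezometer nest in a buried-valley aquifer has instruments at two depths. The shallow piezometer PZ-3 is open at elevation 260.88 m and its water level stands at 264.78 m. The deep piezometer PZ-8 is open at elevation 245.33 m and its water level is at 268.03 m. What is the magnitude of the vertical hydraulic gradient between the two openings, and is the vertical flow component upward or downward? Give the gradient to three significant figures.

|i_v| ≈ 0.209; vertical flow is upward

Total head at PZ-3: h = 264.78 m (water level in the standpipe).
Total head at PZ-8: h = 268.03 m.
Δh = h(PZ-3) − h(PZ-8) = 264.78 − 268.03 = -3.25 m.
Vertical separation Δz = 260.88 − 245.33 = 15.55 m.
|i_v| = |Δh| / Δz = 3.25 / 15.55 = 0.209.
Head is higher in the deep piezometer, so vertical flow is upward (discharge condition).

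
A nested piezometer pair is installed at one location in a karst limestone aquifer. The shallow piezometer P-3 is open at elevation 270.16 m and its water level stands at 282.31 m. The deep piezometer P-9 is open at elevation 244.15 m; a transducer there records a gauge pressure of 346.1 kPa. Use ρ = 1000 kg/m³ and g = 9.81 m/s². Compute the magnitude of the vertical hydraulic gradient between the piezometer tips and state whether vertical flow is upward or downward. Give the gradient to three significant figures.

Total head at P-3: h = 282.31 m (water level in the standpipe).
Pressure head at P-9: ψ = P/(ρg) = 346.1×1000 / (1000 × 9.81) = 35.28 m.
Total head at P-9: h = z + ψ = 244.15 + 35.28 = 279.43 m.
Δh = h(P-3) − h(P-9) = 282.31 − 279.43 = 2.88 m.
Vertical separation Δz = 270.16 − 244.15 = 26.01 m.
|i_v| = |Δh| / Δz = 2.88 / 26.01 = 0.111.
Head is higher in the shallow piezometer, so vertical flow is downward (recharge condition).

|i_v| ≈ 0.111; vertical flow is downward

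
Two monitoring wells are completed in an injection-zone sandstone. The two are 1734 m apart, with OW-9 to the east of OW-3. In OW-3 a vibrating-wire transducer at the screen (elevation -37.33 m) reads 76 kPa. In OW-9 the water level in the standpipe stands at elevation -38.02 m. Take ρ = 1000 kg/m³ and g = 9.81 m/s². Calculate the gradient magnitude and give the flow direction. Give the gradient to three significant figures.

i ≈ 0.00487; groundwater flows toward the east

Pressure head at OW-3: ψ = P/(ρg) = 76×1000 / (1000 × 9.81) = 7.75 m.
Total head at OW-3: h = z + ψ = -37.33 + 7.75 = -29.58 m.
Total head at OW-9: h = -38.02 m (water level in the piezometer is the total head).
Head difference: h(OW-3) − h(OW-9) = -29.58 − (-38.02) = 8.44 m.
Hydraulic gradient: i = |Δh| / L = 8.44 / 1734 = 0.00487.
Flow is from higher to lower head: from OW-3 toward OW-9, i.e. toward the east.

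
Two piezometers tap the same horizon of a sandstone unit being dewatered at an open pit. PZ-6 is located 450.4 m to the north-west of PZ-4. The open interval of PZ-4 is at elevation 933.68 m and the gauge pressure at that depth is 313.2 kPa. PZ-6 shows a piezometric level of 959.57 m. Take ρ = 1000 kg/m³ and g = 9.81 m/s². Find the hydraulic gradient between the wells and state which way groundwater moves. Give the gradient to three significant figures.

i ≈ 0.0134; groundwater flows toward the north-west

Pressure head at PZ-4: ψ = P/(ρg) = 313.2×1000 / (1000 × 9.81) = 31.93 m.
Total head at PZ-4: h = z + ψ = 933.68 + 31.93 = 965.61 m.
Total head at PZ-6: h = 959.57 m (water level in the piezometer is the total head).
Head difference: h(PZ-4) − h(PZ-6) = 965.61 − 959.57 = 6.04 m.
Hydraulic gradient: i = |Δh| / L = 6.04 / 450.4 = 0.0134.
Flow is from higher to lower head: from PZ-4 toward PZ-6, i.e. toward the north-west.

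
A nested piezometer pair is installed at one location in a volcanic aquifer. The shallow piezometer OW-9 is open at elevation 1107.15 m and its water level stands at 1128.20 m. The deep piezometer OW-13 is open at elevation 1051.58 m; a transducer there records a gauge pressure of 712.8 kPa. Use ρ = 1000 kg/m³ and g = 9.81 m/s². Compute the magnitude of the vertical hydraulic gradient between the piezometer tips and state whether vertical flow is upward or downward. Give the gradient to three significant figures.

|i_v| ≈ 0.0713; vertical flow is downward

Total head at OW-9: h = 1128.20 m (water level in the standpipe).
Pressure head at OW-13: ψ = P/(ρg) = 712.8×1000 / (1000 × 9.81) = 72.66 m.
Total head at OW-13: h = z + ψ = 1051.58 + 72.66 = 1124.24 m.
Δh = h(OW-9) − h(OW-13) = 1128.20 − 1124.24 = 3.96 m.
Vertical separation Δz = 1107.15 − 1051.58 = 55.57 m.
|i_v| = |Δh| / Δz = 3.96 / 55.57 = 0.0713.
Head is higher in the shallow piezometer, so vertical flow is downward (recharge condition).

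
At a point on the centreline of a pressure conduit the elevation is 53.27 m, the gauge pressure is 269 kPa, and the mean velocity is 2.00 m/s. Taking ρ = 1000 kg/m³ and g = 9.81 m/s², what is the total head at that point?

Pressure head ψ = P/(ρg) = 269×1000 / (1000 × 9.81) = 27.42 m.
Velocity head = v²/(2g) = 2.00² / (2 × 9.81) = 0.204 m.
h = z + ψ + v²/(2g) = 53.27 + 27.42 + 0.204 = 80.89 m.

h ≈ 80.89 m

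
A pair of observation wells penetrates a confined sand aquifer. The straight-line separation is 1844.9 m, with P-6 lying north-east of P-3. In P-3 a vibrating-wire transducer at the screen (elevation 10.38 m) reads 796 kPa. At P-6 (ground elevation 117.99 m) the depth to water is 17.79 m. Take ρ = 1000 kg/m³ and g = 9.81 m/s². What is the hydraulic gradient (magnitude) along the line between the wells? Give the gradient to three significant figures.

i ≈ 0.00470

Pressure head at P-3: ψ = P/(ρg) = 796×1000 / (1000 × 9.81) = 81.14 m.
Total head at P-3: h = z + ψ = 10.38 + 81.14 = 91.52 m.
Total head at P-6: h = 117.99 − 17.79 = 100.20 m.
Head difference: h(P-3) − h(P-6) = 91.52 − 100.20 = -8.68 m.
Hydraulic gradient: i = |Δh| / L = 8.68 / 1844.9 = 0.00470.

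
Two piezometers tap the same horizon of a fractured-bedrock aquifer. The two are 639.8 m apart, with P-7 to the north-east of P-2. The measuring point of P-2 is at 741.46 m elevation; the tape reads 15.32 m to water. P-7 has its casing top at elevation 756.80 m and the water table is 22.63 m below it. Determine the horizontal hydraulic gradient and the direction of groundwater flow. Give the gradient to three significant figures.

i ≈ 0.0126; groundwater flows toward the south-west

Total head at P-2: h = 741.46 − 15.32 = 726.14 m.
Total head at P-7: h = 756.80 − 22.63 = 734.17 m.
Head difference: h(P-2) − h(P-7) = 726.14 − 734.17 = -8.03 m.
Hydraulic gradient: i = |Δh| / L = 8.03 / 639.8 = 0.0126.
Flow is from higher to lower head: from P-7 toward P-2, i.e. toward the south-west.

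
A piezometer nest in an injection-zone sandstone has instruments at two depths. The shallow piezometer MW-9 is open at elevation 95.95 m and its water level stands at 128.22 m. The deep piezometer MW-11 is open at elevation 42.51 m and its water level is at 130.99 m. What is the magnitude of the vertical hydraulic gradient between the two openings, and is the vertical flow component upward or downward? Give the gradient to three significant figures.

Total head at MW-9: h = 128.22 m (water level in the standpipe).
Total head at MW-11: h = 130.99 m.
Δh = h(MW-9) − h(MW-11) = 128.22 − 130.99 = -2.77 m.
Vertical separation Δz = 95.95 − 42.51 = 53.44 m.
|i_v| = |Δh| / Δz = 2.77 / 53.44 = 0.0518.
Head is higher in the deep piezometer, so vertical flow is upward (discharge condition).

|i_v| ≈ 0.0518; vertical flow is upward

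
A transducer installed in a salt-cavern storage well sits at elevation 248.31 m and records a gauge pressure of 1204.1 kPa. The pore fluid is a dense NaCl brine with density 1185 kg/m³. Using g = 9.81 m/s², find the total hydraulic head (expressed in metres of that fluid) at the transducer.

h ≈ 351.89 m

ψ = P/(ρg) = 1204.1×1000 / (1185 × 9.81) = 103.58 m.
h = z + ψ = 248.31 + 103.58 = 351.89 m.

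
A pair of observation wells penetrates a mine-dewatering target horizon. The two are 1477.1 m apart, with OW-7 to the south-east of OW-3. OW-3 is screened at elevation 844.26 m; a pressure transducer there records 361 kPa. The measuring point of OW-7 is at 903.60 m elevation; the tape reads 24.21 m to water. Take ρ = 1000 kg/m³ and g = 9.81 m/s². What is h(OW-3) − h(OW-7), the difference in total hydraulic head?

Pressure head at OW-3: ψ = P/(ρg) = 361×1000 / (1000 × 9.81) = 36.80 m.
Total head at OW-3: h = z + ψ = 844.26 + 36.80 = 881.06 m.
Total head at OW-7: h = 903.60 − 24.21 = 879.39 m.
Head difference: h(OW-3) − h(OW-7) = 881.06 − 879.39 = 1.67 m.

Δh ≈ 1.67 m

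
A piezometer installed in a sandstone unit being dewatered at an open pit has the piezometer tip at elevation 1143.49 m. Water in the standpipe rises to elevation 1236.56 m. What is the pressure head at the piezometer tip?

ψ ≈ 93.07 m

Total head h = 1236.56 m (the water-surface elevation in the piezometer).
Pressure head ψ = h − z = 1236.56 − 1143.49 = 93.07 m.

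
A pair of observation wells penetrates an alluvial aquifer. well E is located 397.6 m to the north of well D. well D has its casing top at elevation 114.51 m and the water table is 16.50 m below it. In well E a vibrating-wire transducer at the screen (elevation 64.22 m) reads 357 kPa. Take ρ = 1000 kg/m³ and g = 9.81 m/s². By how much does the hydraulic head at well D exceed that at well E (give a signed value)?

Δh ≈ -2.60 m

Total head at well D: h = 114.51 − 16.50 = 98.01 m.
Pressure head at well E: ψ = P/(ρg) = 357×1000 / (1000 × 9.81) = 36.39 m.
Total head at well E: h = z + ψ = 64.22 + 36.39 = 100.61 m.
Head difference: h(well D) − h(well E) = 98.01 − 100.61 = -2.60 m.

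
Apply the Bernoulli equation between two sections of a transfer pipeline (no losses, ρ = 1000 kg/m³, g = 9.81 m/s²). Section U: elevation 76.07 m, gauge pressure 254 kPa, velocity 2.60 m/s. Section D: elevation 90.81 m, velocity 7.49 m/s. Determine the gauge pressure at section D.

P₂ ≈ 84.7 kPa

Pressure head at U: ψ₁ = P₁/(ρg) = 254×1000 / (1000 × 9.81) = 25.89 m.
Velocity heads: v₁²/2g = 2.60²/19.62 = 0.345 m; v₂²/2g = 7.49²/19.62 = 2.859 m.
Total head H = z₁ + ψ₁ + v₁²/2g = 76.07 + 25.89 + 0.345 = 102.30 m.
ψ₂ = H − z₂ − v₂²/2g = 102.30 − 90.81 − 2.859 = 8.63 m.
P₂ = ρgψ₂ = 1000 × 9.81 × 8.63 ≈ 84.7 kPa.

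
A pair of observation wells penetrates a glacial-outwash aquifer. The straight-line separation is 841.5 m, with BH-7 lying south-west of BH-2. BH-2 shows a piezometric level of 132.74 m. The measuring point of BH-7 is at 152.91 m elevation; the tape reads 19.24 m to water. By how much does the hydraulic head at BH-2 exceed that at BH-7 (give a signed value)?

Δh ≈ -0.93 m

Total head at BH-2: h = 132.74 m (water level in the piezometer is the total head).
Total head at BH-7: h = 152.91 − 19.24 = 133.67 m.
Head difference: h(BH-2) − h(BH-7) = 132.74 − 133.67 = -0.93 m.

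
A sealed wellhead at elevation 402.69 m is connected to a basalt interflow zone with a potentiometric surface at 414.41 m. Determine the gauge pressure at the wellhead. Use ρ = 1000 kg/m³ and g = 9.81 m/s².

Head above the cap: Δh = 414.41 − 402.69 = 11.72 m.
P = ρgΔh = 1000 × 9.81 × 11.72 = 114973 Pa ≈ 115 kPa.

P ≈ 115 kPa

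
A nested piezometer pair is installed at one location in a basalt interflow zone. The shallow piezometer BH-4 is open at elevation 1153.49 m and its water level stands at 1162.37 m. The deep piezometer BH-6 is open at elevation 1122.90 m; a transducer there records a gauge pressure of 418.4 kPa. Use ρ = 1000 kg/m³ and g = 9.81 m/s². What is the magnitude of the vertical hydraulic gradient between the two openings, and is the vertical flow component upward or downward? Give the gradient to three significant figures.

|i_v| ≈ 0.104; vertical flow is upward

Total head at BH-4: h = 1162.37 m (water level in the standpipe).
Pressure head at BH-6: ψ = P/(ρg) = 418.4×1000 / (1000 × 9.81) = 42.65 m.
Total head at BH-6: h = z + ψ = 1122.90 + 42.65 = 1165.55 m.
Δh = h(BH-4) − h(BH-6) = 1162.37 − 1165.55 = -3.18 m.
Vertical separation Δz = 1153.49 − 1122.90 = 30.59 m.
|i_v| = |Δh| / Δz = 3.18 / 30.59 = 0.104.
Head is higher in the deep piezometer, so vertical flow is upward (discharge condition).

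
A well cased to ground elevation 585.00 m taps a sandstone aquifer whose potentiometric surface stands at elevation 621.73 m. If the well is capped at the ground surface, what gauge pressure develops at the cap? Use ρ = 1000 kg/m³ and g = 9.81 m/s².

Head above the cap: Δh = 621.73 − 585.00 = 36.73 m.
P = ρgΔh = 1000 × 9.81 × 36.73 = 360321 Pa ≈ 360 kPa.

P ≈ 360 kPa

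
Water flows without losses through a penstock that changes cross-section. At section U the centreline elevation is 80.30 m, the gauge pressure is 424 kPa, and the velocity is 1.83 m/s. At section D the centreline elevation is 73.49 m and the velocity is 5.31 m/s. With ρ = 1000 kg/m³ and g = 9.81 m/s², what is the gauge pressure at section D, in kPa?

P₂ ≈ 478 kPa

Pressure head at U: ψ₁ = P₁/(ρg) = 424×1000 / (1000 × 9.81) = 43.22 m.
Velocity heads: v₁²/2g = 1.83²/19.62 = 0.171 m; v₂²/2g = 5.31²/19.62 = 1.437 m.
Total head H = z₁ + ψ₁ + v₁²/2g = 80.30 + 43.22 + 0.171 = 123.69 m.
ψ₂ = H − z₂ − v₂²/2g = 123.69 − 73.49 − 1.437 = 48.76 m.
P₂ = ρgψ₂ = 1000 × 9.81 × 48.76 ≈ 478 kPa.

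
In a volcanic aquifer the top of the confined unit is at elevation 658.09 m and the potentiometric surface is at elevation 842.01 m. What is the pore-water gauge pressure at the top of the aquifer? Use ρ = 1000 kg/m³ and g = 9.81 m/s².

Pressure head at the aquifer top: ψ = h − z = 842.01 − 658.09 = 183.92 m.
P = ρgψ = 1000 × 9.81 × 183.92 = 1804255 Pa ≈ 1800 kPa.

P ≈ 1800 kPa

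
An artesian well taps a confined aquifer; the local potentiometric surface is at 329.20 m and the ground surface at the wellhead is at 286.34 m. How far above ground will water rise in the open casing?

Water rises to the potentiometric surface, so the rise above ground = 329.20 − 286.34 = 42.86 m.

≈ 42.86 m above ground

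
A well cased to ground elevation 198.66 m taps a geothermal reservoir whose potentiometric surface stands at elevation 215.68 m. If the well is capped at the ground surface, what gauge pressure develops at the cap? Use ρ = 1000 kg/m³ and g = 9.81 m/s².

Head above the cap: Δh = 215.68 − 198.66 = 17.02 m.
P = ρgΔh = 1000 × 9.81 × 17.02 = 166966 Pa ≈ 167 kPa.

P ≈ 167 kPa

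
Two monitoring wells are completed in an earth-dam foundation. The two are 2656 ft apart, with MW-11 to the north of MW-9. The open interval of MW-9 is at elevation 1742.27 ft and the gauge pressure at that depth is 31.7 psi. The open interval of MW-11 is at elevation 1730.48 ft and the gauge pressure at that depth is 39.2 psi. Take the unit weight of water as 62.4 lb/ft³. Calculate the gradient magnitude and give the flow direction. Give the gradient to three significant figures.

Pressure head at MW-9: ψ = 144·P/γ = 144 × 31.7 / 62.4 = 73.15 ft.
Total head at MW-9: h = z + ψ = 1742.27 + 73.15 = 1815.42 ft.
Pressure head at MW-11: ψ = 144·P/γ = 144 × 39.2 / 62.4 = 90.46 ft.
Total head at MW-11: h = z + ψ = 1730.48 + 90.46 = 1820.94 ft.
Head difference: h(MW-9) − h(MW-11) = 1815.42 − 1820.94 = -5.52 ft.
Hydraulic gradient: i = |Δh| / L = 5.52 / 2656 = 0.00208.
Flow is from higher to lower head: from MW-11 toward MW-9, i.e. toward the south.

i ≈ 0.00208; groundwater flows toward the south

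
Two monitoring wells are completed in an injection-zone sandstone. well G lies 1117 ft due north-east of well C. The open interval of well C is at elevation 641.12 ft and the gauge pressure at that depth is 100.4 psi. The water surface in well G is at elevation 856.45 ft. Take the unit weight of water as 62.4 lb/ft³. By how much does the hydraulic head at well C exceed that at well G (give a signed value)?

Δh ≈ 16.36 ft

Pressure head at well C: ψ = 144·P/γ = 144 × 100.4 / 62.4 = 231.69 ft.
Total head at well C: h = z + ψ = 641.12 + 231.69 = 872.81 ft.
Total head at well G: h = 856.45 ft (water level in the piezometer is the total head).
Head difference: h(well C) − h(well G) = 872.81 − 856.45 = 16.36 ft.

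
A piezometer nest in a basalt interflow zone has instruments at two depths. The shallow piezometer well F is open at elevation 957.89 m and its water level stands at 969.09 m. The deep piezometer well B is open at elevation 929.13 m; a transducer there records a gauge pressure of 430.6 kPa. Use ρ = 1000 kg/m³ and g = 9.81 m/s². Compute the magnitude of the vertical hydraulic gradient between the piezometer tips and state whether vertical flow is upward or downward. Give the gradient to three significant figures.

|i_v| ≈ 0.137; vertical flow is upward

Total head at well F: h = 969.09 m (water level in the standpipe).
Pressure head at well B: ψ = P/(ρg) = 430.6×1000 / (1000 × 9.81) = 43.89 m.
Total head at well B: h = z + ψ = 929.13 + 43.89 = 973.02 m.
Δh = h(well F) − h(well B) = 969.09 − 973.02 = -3.93 m.
Vertical separation Δz = 957.89 − 929.13 = 28.76 m.
|i_v| = |Δh| / Δz = 3.93 / 28.76 = 0.137.
Head is higher in the deep piezometer, so vertical flow is upward (discharge condition).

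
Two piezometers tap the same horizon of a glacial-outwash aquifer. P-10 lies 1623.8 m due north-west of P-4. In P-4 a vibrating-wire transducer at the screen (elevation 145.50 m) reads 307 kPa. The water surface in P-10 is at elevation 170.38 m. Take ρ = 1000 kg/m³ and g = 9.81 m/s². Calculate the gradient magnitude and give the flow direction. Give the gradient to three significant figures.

i ≈ 0.00395; groundwater flows toward the north-west

Pressure head at P-4: ψ = P/(ρg) = 307×1000 / (1000 × 9.81) = 31.29 m.
Total head at P-4: h = z + ψ = 145.50 + 31.29 = 176.79 m.
Total head at P-10: h = 170.38 m (water level in the piezometer is the total head).
Head difference: h(P-4) − h(P-10) = 176.79 − 170.38 = 6.41 m.
Hydraulic gradient: i = |Δh| / L = 6.41 / 1623.8 = 0.00395.
Flow is from higher to lower head: from P-4 toward P-10, i.e. toward the north-west.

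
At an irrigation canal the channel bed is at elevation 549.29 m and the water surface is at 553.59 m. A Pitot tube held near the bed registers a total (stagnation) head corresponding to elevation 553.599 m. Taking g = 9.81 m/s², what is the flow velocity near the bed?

Near the bed, under hydrostatic conditions, the piezometric head (z + ψ) equals the free-surface elevation, 553.59 m.
Velocity head = total − piezometric = 553.599 − 553.59 = 0.009 m.
v = √(2g·h_v) = √(2 × 9.81 × 0.009) = 0.420 m/s.

v ≈ 0.420 m/s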